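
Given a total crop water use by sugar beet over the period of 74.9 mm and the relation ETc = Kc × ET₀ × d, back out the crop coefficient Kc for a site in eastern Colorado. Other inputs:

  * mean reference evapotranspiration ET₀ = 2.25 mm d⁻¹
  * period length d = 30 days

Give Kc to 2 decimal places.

ETc = Kc × ET₀ × d  ⇒  Kc = ETc / (ET₀ × d)
Kc = 74.9 / (2.25 × 30) = 74.9 / 67.50 = 1.1096

1.11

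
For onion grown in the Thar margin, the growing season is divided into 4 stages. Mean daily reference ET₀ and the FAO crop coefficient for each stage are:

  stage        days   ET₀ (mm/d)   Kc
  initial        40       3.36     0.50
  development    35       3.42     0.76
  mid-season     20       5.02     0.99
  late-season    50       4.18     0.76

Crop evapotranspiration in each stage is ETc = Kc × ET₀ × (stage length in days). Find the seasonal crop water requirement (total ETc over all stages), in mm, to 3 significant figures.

initial: 0.50 × 3.36 × 40 = 67.20 mm
development: 0.76 × 3.42 × 35 = 90.97 mm
mid-season: 0.99 × 5.02 × 20 = 99.40 mm
late-season: 0.76 × 4.18 × 50 = 158.84 mm
Seasonal total = 416.41 mm

416 mm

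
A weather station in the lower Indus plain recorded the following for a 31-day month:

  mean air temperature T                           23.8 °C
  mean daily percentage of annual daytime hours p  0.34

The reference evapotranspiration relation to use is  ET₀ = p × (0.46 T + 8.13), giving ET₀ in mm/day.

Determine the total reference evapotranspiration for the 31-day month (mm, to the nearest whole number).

ET₀ = 0.34 × (0.46 × 23.8 + 8.13) = 0.34 × 19.078 = 6.4865 mm/d
Monthly total = 6.4865 × 31 = 201.082 mm

201 mm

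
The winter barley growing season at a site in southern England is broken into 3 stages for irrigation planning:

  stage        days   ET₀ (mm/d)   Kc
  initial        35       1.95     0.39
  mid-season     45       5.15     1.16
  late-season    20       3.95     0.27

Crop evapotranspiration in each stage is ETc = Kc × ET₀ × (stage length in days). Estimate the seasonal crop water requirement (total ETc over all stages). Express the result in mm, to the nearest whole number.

initial: 0.39 × 1.95 × 35 = 26.62 mm
mid-season: 1.16 × 5.15 × 45 = 268.83 mm
late-season: 0.27 × 3.95 × 20 = 21.33 mm
Seasonal total = 316.78 mm

317 mm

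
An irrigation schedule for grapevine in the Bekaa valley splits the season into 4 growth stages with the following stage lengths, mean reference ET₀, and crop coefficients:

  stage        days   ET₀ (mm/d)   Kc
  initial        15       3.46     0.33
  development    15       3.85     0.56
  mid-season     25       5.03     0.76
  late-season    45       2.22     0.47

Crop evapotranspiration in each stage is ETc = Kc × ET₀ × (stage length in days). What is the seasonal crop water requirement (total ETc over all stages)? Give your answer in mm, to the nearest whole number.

192 mm

initial: 0.33 × 3.46 × 15 = 17.13 mm
development: 0.56 × 3.85 × 15 = 32.34 mm
mid-season: 0.76 × 5.03 × 25 = 95.57 mm
late-season: 0.47 × 2.22 × 45 = 46.95 mm
Seasonal total = 191.99 mm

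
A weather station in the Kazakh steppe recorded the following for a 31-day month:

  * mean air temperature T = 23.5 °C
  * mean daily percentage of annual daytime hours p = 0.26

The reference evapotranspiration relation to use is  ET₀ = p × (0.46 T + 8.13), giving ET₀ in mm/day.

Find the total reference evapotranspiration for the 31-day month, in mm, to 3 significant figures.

ET₀ = 0.26 × (0.46 × 23.5 + 8.13) = 0.26 × 18.940 = 4.9244 mm/d
Monthly total = 4.9244 × 31 = 152.656 mm

153 mm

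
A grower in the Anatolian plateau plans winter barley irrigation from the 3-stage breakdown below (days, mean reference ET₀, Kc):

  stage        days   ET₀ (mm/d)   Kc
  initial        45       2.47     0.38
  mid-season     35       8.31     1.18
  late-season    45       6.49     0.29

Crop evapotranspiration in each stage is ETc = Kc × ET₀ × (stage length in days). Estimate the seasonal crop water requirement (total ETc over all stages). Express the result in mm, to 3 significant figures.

initial: 0.38 × 2.47 × 45 = 42.24 mm
mid-season: 1.18 × 8.31 × 35 = 343.20 mm
late-season: 0.29 × 6.49 × 45 = 84.69 mm
Seasonal total = 470.13 mm

470 mm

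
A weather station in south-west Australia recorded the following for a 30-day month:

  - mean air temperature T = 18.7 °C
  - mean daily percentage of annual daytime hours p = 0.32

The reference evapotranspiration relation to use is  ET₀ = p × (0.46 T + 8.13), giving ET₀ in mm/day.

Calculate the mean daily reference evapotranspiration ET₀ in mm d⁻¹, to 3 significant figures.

5.35 mm d⁻¹

ET₀ = 0.32 × (0.46 × 18.7 + 8.13) = 0.32 × 16.732 = 5.3542 mm/d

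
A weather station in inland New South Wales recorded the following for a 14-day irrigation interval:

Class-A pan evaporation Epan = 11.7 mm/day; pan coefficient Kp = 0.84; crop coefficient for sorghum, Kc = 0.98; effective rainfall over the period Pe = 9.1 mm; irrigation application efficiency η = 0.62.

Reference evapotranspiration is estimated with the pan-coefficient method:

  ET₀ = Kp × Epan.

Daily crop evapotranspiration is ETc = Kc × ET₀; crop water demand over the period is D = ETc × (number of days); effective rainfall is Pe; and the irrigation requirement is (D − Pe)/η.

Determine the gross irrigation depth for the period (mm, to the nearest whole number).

203 mm

ET₀ = 0.84 × 11.7 = 9.8280 mm/d
ETc = Kc × ET₀ = 0.98 × 9.8280 = 9.6314 mm/d
Crop demand D = ETc × 14 d = 9.6314 × 14 = 134.840 mm
D − Pe = 134.840 − 9.1 = 125.740 mm
Gross irrigation = 125.740 / 0.62 = 202.806 mm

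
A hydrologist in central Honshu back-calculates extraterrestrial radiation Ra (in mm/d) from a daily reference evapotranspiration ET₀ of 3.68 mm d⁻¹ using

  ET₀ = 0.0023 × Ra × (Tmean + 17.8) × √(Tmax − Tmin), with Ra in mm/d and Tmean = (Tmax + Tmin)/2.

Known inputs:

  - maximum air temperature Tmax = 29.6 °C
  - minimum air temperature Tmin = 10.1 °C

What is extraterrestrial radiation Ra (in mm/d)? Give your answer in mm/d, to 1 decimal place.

Tmean = 19.85 °C; √ΔT = 4.4159
Ra = ET₀ / [0.0023 × (Tmean+17.8) × √ΔT] = 3.68 / (0.0023 × 37.65 × 4.4159) = 9.624 mm/d

9.6 mm/d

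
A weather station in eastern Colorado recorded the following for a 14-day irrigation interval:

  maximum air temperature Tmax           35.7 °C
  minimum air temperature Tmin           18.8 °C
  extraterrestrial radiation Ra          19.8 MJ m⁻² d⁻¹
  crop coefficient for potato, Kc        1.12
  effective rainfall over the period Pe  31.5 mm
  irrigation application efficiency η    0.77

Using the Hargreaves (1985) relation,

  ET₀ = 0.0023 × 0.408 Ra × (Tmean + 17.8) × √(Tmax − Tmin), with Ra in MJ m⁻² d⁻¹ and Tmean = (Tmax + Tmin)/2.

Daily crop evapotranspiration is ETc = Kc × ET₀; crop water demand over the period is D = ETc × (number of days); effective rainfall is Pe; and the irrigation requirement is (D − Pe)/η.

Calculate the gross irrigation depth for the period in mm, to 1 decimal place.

Tmean = (35.7 + 18.8)/2 = 27.25 °C
0.408 Ra = 0.408 × 19.8 = 8.0784 mm/d equivalent
ET₀ = 0.0023 × 8.0784 × (27.25 + 17.8) × √16.9 = 0.0023 × 8.0784 × 45.05 × 4.1110 = 3.4411 mm/d
ETc = Kc × ET₀ = 1.12 × 3.4411 = 3.8540 mm/d
Crop demand D = ETc × 14 d = 3.8540 × 14 = 53.956 mm
D − Pe = 53.956 − 31.5 = 22.456 mm
Gross irrigation = 22.456 / 0.77 = 29.164 mm

29.2 mm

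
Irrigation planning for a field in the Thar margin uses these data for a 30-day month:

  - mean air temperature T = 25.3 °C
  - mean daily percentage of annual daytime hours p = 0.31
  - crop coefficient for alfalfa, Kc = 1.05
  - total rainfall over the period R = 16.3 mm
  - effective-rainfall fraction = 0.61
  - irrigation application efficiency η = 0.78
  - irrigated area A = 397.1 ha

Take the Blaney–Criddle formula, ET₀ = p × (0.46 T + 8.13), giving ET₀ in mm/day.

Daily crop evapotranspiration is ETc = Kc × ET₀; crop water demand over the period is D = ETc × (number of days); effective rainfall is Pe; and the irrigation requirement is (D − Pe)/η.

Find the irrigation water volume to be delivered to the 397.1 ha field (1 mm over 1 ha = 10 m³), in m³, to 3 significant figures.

932000 m³

ET₀ = 0.31 × (0.46 × 25.3 + 8.13) = 0.31 × 19.768 = 6.1281 mm/d
ETc = Kc × ET₀ = 1.05 × 6.1281 = 6.4345 mm/d
Crop demand D = ETc × 30 d = 6.4345 × 30 = 193.035 mm
Pe = 0.61 × 16.3 = 9.943 mm
D − Pe = 193.035 − 9.943 = 183.092 mm
Gross irrigation = 183.092 / 0.78 = 234.733 mm
Volume = 234.733 mm × 397.1 ha × 10 = 932124.7 m³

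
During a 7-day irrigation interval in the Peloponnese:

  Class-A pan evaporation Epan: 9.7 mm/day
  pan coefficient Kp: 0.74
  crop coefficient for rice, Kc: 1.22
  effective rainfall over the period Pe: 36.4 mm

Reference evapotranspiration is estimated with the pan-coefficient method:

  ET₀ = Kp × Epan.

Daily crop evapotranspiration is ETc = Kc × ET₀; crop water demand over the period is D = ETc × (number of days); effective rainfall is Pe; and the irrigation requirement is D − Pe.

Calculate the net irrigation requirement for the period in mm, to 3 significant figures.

ET₀ = 0.74 × 9.7 = 7.1780 mm/d
ETc = Kc × ET₀ = 1.22 × 7.1780 = 8.7572 mm/d
Crop demand D = ETc × 7 d = 8.7572 × 7 = 61.300 mm
D − Pe = 61.300 − 36.4 = 24.900 mm

24.9 mm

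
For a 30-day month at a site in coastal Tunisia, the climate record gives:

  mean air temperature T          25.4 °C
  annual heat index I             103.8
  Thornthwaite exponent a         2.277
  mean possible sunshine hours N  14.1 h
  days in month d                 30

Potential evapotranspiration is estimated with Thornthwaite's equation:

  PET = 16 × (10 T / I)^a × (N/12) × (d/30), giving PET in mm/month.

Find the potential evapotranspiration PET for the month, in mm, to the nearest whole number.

10T/I = 10 × 25.4 / 103.8 = 2.4470
(10T/I)^a = 2.4470^2.277 = 7.6722
Uncorrected PET = 16 × 7.6722 = 122.755 mm
Correction = (N/12)(d/30) = (14.1/12)(30/30) = 1.1750
PET = 122.755 × 1.1750 = 144.237 mm/month

144 mm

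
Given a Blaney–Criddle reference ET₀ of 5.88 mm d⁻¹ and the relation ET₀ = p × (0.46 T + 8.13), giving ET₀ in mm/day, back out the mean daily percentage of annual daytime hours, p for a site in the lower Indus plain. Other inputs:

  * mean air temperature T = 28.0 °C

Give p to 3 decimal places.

0.280

p = ET₀ / (0.46 T + 8.13) = 5.88 / (0.46 × 28.0 + 8.13) = 5.88 / 21.010 = 0.2799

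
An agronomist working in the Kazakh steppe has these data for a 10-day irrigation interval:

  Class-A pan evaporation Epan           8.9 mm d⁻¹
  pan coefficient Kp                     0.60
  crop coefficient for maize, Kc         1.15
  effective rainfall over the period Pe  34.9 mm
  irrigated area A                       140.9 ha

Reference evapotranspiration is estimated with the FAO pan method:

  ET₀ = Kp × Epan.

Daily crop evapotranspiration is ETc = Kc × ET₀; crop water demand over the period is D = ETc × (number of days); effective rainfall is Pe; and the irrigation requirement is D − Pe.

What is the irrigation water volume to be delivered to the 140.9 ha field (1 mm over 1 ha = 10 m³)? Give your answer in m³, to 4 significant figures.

ET₀ = 0.60 × 8.9 = 5.3400 mm/d
ETc = Kc × ET₀ = 1.15 × 5.3400 = 6.1410 mm/d
Crop demand D = ETc × 10 d = 6.1410 × 10 = 61.410 mm
D − Pe = 61.410 − 34.9 = 26.510 mm
Volume = 26.510 mm × 140.9 ha × 10 = 37352.6 m³

37350 m³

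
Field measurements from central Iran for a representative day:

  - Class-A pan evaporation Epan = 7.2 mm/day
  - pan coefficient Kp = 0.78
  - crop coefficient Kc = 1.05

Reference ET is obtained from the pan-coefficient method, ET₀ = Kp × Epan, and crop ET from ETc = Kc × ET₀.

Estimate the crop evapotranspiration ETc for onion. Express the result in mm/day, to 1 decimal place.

ET₀ = 0.78 × 7.2 = 5.6160 mm/d
ETc = Kc × ET₀ = 1.05 × 5.6160 = 5.8968 mm/d

5.9 mm/day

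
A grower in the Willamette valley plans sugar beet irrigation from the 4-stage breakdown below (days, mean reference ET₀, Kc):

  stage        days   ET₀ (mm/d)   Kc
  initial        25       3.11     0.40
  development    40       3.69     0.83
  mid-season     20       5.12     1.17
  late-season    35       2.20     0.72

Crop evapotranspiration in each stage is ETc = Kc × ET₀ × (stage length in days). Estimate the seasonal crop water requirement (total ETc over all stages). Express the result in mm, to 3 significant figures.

initial: 0.40 × 3.11 × 25 = 31.10 mm
development: 0.83 × 3.69 × 40 = 122.51 mm
mid-season: 1.17 × 5.12 × 20 = 119.81 mm
late-season: 0.72 × 2.20 × 35 = 55.44 mm
Seasonal total = 328.86 mm

329 mm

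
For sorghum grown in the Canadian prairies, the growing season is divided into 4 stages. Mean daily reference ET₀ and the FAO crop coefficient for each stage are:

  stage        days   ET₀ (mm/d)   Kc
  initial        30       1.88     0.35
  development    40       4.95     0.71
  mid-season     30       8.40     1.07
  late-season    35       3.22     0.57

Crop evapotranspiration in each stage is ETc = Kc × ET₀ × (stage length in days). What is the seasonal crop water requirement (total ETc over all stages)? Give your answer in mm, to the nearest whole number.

initial: 0.35 × 1.88 × 30 = 19.74 mm
development: 0.71 × 4.95 × 40 = 140.58 mm
mid-season: 1.07 × 8.40 × 30 = 269.64 mm
late-season: 0.57 × 3.22 × 35 = 64.24 mm
Seasonal total = 494.20 mm

494 mm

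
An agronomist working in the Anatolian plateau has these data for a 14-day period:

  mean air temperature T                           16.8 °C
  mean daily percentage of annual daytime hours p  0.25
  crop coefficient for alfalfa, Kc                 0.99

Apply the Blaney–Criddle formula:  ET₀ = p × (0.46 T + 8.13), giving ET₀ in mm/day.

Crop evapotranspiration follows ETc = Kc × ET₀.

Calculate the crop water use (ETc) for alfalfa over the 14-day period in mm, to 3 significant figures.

54.9 mm

ET₀ = 0.25 × (0.46 × 16.8 + 8.13) = 0.25 × 15.858 = 3.9645 mm/d
ETc = Kc × ET₀ = 0.99 × 3.9645 = 3.9249 mm/d
Over 14 days: 3.9249 × 14 = 54.949 mm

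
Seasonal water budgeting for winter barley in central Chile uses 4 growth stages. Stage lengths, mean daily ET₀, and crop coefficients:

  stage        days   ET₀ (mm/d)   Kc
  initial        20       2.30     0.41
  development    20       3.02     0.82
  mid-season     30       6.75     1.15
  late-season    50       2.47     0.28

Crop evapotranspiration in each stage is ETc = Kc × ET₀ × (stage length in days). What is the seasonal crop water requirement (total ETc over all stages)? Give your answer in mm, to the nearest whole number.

336 mm

initial: 0.41 × 2.30 × 20 = 18.86 mm
development: 0.82 × 3.02 × 20 = 49.53 mm
mid-season: 1.15 × 6.75 × 30 = 232.88 mm
late-season: 0.28 × 2.47 × 50 = 34.58 mm
Seasonal total = 335.85 mm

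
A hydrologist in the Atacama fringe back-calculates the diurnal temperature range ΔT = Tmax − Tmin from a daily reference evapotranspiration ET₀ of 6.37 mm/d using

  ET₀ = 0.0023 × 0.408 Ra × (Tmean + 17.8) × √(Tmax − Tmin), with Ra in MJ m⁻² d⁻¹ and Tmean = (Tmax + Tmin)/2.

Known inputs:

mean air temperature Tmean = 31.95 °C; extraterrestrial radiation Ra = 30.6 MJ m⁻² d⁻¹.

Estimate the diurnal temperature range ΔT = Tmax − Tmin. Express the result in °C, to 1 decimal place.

19.9 °C

√ΔT = ET₀ / [0.0023 × 0.408 × Ra × (Tmean+17.8)] = 6.37 / (0.0023 × 12.4848 × 49.75) = 4.4590
ΔT = 4.4590² = 19.883 °C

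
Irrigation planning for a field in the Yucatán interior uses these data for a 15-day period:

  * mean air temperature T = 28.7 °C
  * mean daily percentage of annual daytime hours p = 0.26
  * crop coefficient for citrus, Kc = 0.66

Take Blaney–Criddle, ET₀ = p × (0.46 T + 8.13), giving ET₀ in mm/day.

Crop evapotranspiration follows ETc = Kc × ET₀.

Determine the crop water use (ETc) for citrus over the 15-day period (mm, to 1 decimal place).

54.9 mm

ET₀ = 0.26 × (0.46 × 28.7 + 8.13) = 0.26 × 21.332 = 5.5463 mm/d
ETc = Kc × ET₀ = 0.66 × 5.5463 = 3.6606 mm/d
Over 15 days: 3.6606 × 15 = 54.909 mm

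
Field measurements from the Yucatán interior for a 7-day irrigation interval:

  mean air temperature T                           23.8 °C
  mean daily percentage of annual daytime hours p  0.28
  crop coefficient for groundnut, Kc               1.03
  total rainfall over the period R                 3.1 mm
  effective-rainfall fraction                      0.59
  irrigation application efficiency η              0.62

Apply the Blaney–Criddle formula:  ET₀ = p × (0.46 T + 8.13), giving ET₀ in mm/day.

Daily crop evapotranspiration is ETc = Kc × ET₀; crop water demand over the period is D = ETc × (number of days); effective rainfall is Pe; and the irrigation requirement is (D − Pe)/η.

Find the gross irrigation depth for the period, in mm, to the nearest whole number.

59 mm

ET₀ = 0.28 × (0.46 × 23.8 + 8.13) = 0.28 × 19.078 = 5.3418 mm/d
ETc = Kc × ET₀ = 1.03 × 5.3418 = 5.5021 mm/d
Crop demand D = ETc × 7 d = 5.5021 × 7 = 38.515 mm
Pe = 0.59 × 3.1 = 1.829 mm
D − Pe = 38.515 − 1.829 = 36.686 mm
Gross irrigation = 36.686 / 0.62 = 59.171 mm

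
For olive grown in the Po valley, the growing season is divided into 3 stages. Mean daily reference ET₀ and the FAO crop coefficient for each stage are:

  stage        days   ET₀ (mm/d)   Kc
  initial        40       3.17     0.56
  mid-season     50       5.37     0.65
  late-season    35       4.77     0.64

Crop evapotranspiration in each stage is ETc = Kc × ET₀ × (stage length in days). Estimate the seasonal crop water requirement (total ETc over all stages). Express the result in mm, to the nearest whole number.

352 mm

initial: 0.56 × 3.17 × 40 = 71.01 mm
mid-season: 0.65 × 5.37 × 50 = 174.53 mm
late-season: 0.64 × 4.77 × 35 = 106.85 mm
Seasonal total = 352.39 mm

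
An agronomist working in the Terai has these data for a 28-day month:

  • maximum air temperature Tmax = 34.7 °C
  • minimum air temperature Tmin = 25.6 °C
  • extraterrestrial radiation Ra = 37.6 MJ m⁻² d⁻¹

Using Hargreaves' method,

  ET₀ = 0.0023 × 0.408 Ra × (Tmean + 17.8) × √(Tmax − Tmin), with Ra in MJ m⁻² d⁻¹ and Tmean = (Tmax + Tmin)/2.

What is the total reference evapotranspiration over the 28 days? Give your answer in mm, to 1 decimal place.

142.9 mm

Tmean = (34.7 + 25.6)/2 = 30.15 °C
0.408 Ra = 0.408 × 37.6 = 15.3408 mm/d equivalent
ET₀ = 0.0023 × 15.3408 × (30.15 + 17.8) × √9.1 = 0.0023 × 15.3408 × 47.95 × 3.0166 = 5.1037 mm/d
Over 28 days: 5.1037 × 28 = 142.904 mm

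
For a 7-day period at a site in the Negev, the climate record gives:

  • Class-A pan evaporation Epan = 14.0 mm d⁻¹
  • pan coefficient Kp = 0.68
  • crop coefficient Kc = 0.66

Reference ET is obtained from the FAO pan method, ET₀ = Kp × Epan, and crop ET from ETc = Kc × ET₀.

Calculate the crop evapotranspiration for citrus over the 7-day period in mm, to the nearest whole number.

ET₀ = 0.68 × 14.0 = 9.5200 mm/d
ETc = Kc × ET₀ = 0.66 × 9.5200 = 6.2832 mm/d
Over 7 days: 6.2832 × 7 = 43.982 mm

44 mm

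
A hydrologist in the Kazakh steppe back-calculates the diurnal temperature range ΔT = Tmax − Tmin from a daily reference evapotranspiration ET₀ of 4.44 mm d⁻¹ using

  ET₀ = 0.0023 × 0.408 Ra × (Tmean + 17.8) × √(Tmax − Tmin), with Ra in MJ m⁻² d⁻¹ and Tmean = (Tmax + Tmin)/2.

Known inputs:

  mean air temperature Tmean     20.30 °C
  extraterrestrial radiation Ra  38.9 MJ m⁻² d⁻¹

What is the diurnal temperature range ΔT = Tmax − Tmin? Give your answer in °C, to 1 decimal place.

10.2 °C

√ΔT = ET₀ / [0.0023 × 0.408 × Ra × (Tmean+17.8)] = 4.44 / (0.0023 × 15.8712 × 38.10) = 3.1924
ΔT = 3.1924² = 10.191 °C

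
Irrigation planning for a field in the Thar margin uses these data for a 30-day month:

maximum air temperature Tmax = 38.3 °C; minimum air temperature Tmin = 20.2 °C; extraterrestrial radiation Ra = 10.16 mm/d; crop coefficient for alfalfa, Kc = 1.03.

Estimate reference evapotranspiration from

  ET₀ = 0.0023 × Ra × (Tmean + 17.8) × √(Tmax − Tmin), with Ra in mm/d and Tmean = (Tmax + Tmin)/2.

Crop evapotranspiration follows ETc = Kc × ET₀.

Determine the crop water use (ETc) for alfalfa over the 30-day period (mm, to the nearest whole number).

145 mm

Tmean = (38.3 + 20.2)/2 = 29.25 °C
ET₀ = 0.0023 × 10.16 × (29.25 + 17.8) × √18.1 = 0.0023 × 10.16 × 47.05 × 4.2544 = 4.6776 mm/d
ETc = Kc × ET₀ = 1.03 × 4.6776 = 4.8179 mm/d
Over 30 days: 4.8179 × 30 = 144.537 mm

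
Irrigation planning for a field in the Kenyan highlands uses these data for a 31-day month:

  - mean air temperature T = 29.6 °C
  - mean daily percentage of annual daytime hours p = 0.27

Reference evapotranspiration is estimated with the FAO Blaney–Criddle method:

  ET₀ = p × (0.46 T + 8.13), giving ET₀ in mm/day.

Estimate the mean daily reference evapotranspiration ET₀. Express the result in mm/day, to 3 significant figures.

5.87 mm/day

ET₀ = 0.27 × (0.46 × 29.6 + 8.13) = 0.27 × 21.746 = 5.8714 mm/d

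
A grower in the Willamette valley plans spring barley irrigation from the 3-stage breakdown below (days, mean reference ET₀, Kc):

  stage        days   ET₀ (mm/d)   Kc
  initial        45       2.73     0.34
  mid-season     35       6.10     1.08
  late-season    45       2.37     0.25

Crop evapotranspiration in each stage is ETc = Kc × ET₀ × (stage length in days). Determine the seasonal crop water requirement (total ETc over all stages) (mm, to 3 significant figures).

initial: 0.34 × 2.73 × 45 = 41.77 mm
mid-season: 1.08 × 6.10 × 35 = 230.58 mm
late-season: 0.25 × 2.37 × 45 = 26.66 mm
Seasonal total = 299.01 mm

299 mm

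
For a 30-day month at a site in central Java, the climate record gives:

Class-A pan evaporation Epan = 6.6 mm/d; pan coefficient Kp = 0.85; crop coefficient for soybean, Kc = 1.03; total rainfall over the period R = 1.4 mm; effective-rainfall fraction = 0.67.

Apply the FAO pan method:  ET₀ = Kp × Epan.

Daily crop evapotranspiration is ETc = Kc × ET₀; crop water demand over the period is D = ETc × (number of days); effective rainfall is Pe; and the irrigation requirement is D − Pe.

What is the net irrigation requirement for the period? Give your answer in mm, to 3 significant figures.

172 mm

ET₀ = 0.85 × 6.6 = 5.6100 mm/d
ETc = Kc × ET₀ = 1.03 × 5.6100 = 5.7783 mm/d
Crop demand D = ETc × 30 d = 5.7783 × 30 = 173.349 mm
Pe = 0.67 × 1.4 = 0.938 mm
D − Pe = 173.349 − 0.938 = 172.411 mm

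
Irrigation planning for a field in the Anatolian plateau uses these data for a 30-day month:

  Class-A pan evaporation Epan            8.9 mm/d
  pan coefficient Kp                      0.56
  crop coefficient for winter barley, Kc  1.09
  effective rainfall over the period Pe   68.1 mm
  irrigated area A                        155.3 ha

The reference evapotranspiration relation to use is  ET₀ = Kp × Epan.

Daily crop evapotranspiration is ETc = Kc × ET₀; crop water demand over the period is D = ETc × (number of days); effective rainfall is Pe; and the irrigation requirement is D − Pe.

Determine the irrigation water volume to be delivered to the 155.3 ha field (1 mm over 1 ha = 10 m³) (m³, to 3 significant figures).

ET₀ = 0.56 × 8.9 = 4.9840 mm/d
ETc = Kc × ET₀ = 1.09 × 4.9840 = 5.4326 mm/d
Crop demand D = ETc × 30 d = 5.4326 × 30 = 162.978 mm
D − Pe = 162.978 − 68.1 = 94.878 mm
Volume = 94.878 mm × 155.3 ha × 10 = 147345.5 m³

147000 m³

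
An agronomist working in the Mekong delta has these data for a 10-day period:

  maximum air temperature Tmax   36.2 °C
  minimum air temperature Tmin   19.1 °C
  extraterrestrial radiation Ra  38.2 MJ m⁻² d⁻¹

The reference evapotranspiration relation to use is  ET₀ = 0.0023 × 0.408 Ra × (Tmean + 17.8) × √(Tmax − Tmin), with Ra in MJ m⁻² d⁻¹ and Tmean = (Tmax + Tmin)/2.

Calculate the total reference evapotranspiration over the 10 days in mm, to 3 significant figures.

67.4 mm

Tmean = (36.2 + 19.1)/2 = 27.65 °C
0.408 Ra = 0.408 × 38.2 = 15.5856 mm/d equivalent
ET₀ = 0.0023 × 15.5856 × (27.65 + 17.8) × √17.1 = 0.0023 × 15.5856 × 45.45 × 4.1352 = 6.7372 mm/d
Over 10 days: 6.7372 × 10 = 67.372 mm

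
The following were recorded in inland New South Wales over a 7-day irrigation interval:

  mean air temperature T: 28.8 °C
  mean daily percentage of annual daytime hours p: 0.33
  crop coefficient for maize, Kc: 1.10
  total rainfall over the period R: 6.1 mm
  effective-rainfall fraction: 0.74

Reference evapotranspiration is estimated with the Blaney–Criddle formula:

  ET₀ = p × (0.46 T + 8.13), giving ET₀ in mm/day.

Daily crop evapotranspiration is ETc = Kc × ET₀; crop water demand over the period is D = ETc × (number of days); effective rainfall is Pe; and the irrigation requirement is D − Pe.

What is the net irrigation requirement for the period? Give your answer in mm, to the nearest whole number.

ET₀ = 0.33 × (0.46 × 28.8 + 8.13) = 0.33 × 21.378 = 7.0547 mm/d
ETc = Kc × ET₀ = 1.10 × 7.0547 = 7.7602 mm/d
Crop demand D = ETc × 7 d = 7.7602 × 7 = 54.321 mm
Pe = 0.74 × 6.1 = 4.514 mm
D − Pe = 54.321 − 4.514 = 49.807 mm

50 mm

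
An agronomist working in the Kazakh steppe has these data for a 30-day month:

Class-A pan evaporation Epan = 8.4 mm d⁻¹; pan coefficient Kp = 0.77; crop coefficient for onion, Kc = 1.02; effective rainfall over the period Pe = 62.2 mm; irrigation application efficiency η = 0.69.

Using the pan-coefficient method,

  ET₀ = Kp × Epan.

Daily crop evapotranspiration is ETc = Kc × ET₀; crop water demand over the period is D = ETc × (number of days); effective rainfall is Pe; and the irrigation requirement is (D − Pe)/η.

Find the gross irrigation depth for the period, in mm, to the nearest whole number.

197 mm

ET₀ = 0.77 × 8.4 = 6.4680 mm/d
ETc = Kc × ET₀ = 1.02 × 6.4680 = 6.5974 mm/d
Crop demand D = ETc × 30 d = 6.5974 × 30 = 197.922 mm
D − Pe = 197.922 − 62.2 = 135.722 mm
Gross irrigation = 135.722 / 0.69 = 196.699 mm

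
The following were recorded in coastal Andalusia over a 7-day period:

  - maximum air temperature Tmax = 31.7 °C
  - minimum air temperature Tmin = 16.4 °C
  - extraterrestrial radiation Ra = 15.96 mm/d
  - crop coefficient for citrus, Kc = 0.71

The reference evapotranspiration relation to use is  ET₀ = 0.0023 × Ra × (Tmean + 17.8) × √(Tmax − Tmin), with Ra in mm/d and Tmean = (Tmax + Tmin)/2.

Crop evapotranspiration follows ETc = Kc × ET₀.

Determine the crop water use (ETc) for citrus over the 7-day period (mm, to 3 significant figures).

29.9 mm

Tmean = (31.7 + 16.4)/2 = 24.05 °C
ET₀ = 0.0023 × 15.96 × (24.05 + 17.8) × √15.3 = 0.0023 × 15.96 × 41.85 × 3.9115 = 6.0090 mm/d
ETc = Kc × ET₀ = 0.71 × 6.0090 = 4.2664 mm/d
Over 7 days: 4.2664 × 7 = 29.865 mm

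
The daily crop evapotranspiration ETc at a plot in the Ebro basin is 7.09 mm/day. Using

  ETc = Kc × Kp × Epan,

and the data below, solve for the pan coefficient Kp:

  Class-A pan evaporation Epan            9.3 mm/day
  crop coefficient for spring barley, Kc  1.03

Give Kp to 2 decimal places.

0.74

ETc = Kc × Kp × Epan  ⇒  Kp = ETc / (Kc × Epan)
Kp = 7.09 / (1.03 × 9.3) = 7.09 / 9.579 = 0.7402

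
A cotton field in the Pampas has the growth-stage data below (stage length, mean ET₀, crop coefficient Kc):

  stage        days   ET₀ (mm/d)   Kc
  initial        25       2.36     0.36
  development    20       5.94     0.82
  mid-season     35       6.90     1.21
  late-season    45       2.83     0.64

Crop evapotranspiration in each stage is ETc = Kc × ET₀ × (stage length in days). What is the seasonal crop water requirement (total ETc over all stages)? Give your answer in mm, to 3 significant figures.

initial: 0.36 × 2.36 × 25 = 21.24 mm
development: 0.82 × 5.94 × 20 = 97.42 mm
mid-season: 1.21 × 6.90 × 35 = 292.22 mm
late-season: 0.64 × 2.83 × 45 = 81.50 mm
Seasonal total = 492.38 mm

492 mm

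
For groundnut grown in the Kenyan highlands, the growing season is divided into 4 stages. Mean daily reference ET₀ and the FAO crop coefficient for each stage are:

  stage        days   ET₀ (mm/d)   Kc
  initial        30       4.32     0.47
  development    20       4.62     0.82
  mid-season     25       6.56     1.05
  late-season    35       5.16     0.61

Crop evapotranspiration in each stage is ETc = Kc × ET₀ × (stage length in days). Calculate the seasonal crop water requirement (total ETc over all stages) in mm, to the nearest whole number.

initial: 0.47 × 4.32 × 30 = 60.91 mm
development: 0.82 × 4.62 × 20 = 75.77 mm
mid-season: 1.05 × 6.56 × 25 = 172.20 mm
late-season: 0.61 × 5.16 × 35 = 110.17 mm
Seasonal total = 419.05 mm

419 mm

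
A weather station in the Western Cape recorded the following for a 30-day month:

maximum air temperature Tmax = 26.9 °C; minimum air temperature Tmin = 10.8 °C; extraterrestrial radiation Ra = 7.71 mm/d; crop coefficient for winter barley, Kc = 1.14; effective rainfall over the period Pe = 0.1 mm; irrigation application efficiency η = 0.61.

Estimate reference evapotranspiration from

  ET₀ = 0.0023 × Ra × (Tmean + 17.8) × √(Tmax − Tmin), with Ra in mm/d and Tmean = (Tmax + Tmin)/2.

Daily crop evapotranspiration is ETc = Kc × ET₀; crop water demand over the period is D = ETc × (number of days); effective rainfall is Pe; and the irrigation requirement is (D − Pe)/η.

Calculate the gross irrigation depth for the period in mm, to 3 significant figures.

146 mm

Tmean = (26.9 + 10.8)/2 = 18.85 °C
ET₀ = 0.0023 × 7.71 × (18.85 + 17.8) × √16.1 = 0.0023 × 7.71 × 36.65 × 4.0125 = 2.6078 mm/d
ETc = Kc × ET₀ = 1.14 × 2.6078 = 2.9729 mm/d
Crop demand D = ETc × 30 d = 2.9729 × 30 = 89.187 mm
D − Pe = 89.187 − 0.1 = 89.087 mm
Gross irrigation = 89.087 / 0.61 = 146.044 mm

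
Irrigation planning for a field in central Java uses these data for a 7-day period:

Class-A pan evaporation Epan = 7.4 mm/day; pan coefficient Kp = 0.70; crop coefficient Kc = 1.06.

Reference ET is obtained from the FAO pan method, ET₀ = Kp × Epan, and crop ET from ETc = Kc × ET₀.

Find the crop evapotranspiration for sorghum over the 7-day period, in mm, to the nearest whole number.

ET₀ = 0.70 × 7.4 = 5.1800 mm/d
ETc = Kc × ET₀ = 1.06 × 5.1800 = 5.4908 mm/d
Over 7 days: 5.4908 × 7 = 38.436 mm

38 mm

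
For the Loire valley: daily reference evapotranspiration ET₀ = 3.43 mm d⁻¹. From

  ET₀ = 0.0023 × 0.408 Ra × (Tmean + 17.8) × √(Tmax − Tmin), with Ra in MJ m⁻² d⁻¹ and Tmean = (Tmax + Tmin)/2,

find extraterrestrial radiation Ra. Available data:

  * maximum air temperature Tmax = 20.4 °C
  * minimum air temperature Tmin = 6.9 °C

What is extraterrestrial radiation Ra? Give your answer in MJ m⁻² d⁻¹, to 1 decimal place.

31.6 MJ m⁻² d⁻¹

Tmean = (20.4+6.9)/2 = 13.65 °C; ΔT = 13.5
Ra = ET₀ / [0.0023 × 0.408 × (Tmean+17.8) × √ΔT]
   = 3.43 / (0.0023 × 0.408 × 31.45 × 3.6742) = 31.632 MJ m⁻² d⁻¹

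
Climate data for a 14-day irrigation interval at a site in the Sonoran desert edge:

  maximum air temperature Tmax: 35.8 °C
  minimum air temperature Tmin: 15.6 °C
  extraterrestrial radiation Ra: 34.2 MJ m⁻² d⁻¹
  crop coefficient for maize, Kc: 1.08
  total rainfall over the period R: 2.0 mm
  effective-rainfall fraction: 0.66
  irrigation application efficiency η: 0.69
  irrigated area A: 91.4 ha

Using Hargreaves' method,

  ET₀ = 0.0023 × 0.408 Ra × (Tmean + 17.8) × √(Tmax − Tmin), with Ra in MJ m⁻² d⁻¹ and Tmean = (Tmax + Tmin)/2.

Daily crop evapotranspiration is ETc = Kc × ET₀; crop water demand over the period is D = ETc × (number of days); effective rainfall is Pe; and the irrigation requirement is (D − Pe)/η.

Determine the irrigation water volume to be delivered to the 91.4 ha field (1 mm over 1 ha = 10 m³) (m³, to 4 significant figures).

Tmean = (35.8 + 15.6)/2 = 25.70 °C
0.408 Ra = 0.408 × 34.2 = 13.9536 mm/d equivalent
ET₀ = 0.0023 × 13.9536 × (25.70 + 17.8) × √20.2 = 0.0023 × 13.9536 × 43.50 × 4.4944 = 6.2744 mm/d
ETc = Kc × ET₀ = 1.08 × 6.2744 = 6.7764 mm/d
Crop demand D = ETc × 14 d = 6.7764 × 14 = 94.870 mm
Pe = 0.66 × 2.0 = 1.320 mm
D − Pe = 94.870 − 1.320 = 93.550 mm
Gross irrigation = 93.550 / 0.69 = 135.580 mm
Volume = 135.580 mm × 91.4 ha × 10 = 123920.1 m³

123900 m³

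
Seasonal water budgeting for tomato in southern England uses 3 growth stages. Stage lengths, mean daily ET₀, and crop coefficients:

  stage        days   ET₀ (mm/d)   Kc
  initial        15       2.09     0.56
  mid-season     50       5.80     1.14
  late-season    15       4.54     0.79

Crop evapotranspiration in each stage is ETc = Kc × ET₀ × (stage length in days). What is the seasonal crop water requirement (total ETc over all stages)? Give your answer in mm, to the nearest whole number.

402 mm

initial: 0.56 × 2.09 × 15 = 17.56 mm
mid-season: 1.14 × 5.80 × 50 = 330.60 mm
late-season: 0.79 × 4.54 × 15 = 53.80 mm
Seasonal total = 401.96 mm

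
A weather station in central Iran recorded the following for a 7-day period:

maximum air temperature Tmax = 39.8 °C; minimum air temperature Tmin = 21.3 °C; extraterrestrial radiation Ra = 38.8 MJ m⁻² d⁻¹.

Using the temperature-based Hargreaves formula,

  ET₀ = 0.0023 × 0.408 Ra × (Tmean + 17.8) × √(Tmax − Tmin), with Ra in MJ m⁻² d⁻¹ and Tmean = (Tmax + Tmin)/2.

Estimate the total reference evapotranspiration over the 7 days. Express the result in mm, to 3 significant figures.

Tmean = (39.8 + 21.3)/2 = 30.55 °C
0.408 Ra = 0.408 × 38.8 = 15.8304 mm/d equivalent
ET₀ = 0.0023 × 15.8304 × (30.55 + 17.8) × √18.5 = 0.0023 × 15.8304 × 48.35 × 4.3012 = 7.5719 mm/d
Over 7 days: 7.5719 × 7 = 53.003 mm

53.0 mm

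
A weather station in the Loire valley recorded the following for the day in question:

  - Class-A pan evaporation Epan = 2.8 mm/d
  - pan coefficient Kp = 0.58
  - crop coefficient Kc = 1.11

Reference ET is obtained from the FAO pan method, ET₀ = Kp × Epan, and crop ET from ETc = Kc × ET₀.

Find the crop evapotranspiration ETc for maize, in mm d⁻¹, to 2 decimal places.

ET₀ = 0.58 × 2.8 = 1.6240 mm/d
ETc = Kc × ET₀ = 1.11 × 1.6240 = 1.8026 mm/d

1.80 mm d⁻¹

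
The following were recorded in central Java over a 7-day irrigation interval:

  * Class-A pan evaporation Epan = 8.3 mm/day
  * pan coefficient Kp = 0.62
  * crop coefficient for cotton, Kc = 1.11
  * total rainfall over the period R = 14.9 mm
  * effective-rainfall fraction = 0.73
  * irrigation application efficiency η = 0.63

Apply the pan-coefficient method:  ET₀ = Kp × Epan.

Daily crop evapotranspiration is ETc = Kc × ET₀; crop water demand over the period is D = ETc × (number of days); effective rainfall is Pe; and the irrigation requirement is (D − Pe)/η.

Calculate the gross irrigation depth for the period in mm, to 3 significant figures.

ET₀ = 0.62 × 8.3 = 5.1460 mm/d
ETc = Kc × ET₀ = 1.11 × 5.1460 = 5.7121 mm/d
Crop demand D = ETc × 7 d = 5.7121 × 7 = 39.985 mm
Pe = 0.73 × 14.9 = 10.877 mm
D − Pe = 39.985 − 10.877 = 29.108 mm
Gross irrigation = 29.108 / 0.63 = 46.203 mm

46.2 mm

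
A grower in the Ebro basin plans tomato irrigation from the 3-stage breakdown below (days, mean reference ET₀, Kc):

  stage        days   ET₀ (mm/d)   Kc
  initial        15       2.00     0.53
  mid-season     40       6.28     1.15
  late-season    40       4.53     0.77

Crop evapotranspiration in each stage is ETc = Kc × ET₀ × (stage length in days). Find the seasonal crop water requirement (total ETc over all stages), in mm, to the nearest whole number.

444 mm

initial: 0.53 × 2.00 × 15 = 15.90 mm
mid-season: 1.15 × 6.28 × 40 = 288.88 mm
late-season: 0.77 × 4.53 × 40 = 139.52 mm
Seasonal total = 444.30 mm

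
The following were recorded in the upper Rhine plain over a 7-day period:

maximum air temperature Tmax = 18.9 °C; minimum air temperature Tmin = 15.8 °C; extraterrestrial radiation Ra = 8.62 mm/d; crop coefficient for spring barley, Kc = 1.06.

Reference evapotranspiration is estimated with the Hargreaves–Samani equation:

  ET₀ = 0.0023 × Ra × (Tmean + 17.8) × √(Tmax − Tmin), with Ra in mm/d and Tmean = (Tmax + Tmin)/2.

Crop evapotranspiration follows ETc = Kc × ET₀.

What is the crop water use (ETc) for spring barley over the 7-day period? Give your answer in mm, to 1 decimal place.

Tmean = (18.9 + 15.8)/2 = 17.35 °C
ET₀ = 0.0023 × 8.62 × (17.35 + 17.8) × √3.1 = 0.0023 × 8.62 × 35.15 × 1.7607 = 1.2270 mm/d
ETc = Kc × ET₀ = 1.06 × 1.2270 = 1.3006 mm/d
Over 7 days: 1.3006 × 7 = 9.104 mm

9.1 mm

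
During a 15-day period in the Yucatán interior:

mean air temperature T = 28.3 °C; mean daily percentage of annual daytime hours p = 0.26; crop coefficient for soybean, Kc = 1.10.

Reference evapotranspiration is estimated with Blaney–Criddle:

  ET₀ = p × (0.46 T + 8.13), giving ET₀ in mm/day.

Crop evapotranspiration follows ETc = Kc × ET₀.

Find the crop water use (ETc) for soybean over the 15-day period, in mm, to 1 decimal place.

90.7 mm

ET₀ = 0.26 × (0.46 × 28.3 + 8.13) = 0.26 × 21.148 = 5.4985 mm/d
ETc = Kc × ET₀ = 1.10 × 5.4985 = 6.0484 mm/d
Over 15 days: 6.0484 × 15 = 90.726 mm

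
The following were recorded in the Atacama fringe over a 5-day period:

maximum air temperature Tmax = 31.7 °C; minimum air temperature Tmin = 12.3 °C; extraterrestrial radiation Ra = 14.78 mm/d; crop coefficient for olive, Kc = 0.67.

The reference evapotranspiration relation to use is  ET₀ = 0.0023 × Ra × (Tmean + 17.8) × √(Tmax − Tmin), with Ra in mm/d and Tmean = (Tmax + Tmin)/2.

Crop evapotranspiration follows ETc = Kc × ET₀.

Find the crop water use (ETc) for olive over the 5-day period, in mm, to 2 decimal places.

19.96 mm

Tmean = (31.7 + 12.3)/2 = 22.00 °C
ET₀ = 0.0023 × 14.78 × (22.00 + 17.8) × √19.4 = 0.0023 × 14.78 × 39.80 × 4.4045 = 5.9591 mm/d
ETc = Kc × ET₀ = 0.67 × 5.9591 = 3.9926 mm/d
Over 5 days: 3.9926 × 5 = 19.963 mm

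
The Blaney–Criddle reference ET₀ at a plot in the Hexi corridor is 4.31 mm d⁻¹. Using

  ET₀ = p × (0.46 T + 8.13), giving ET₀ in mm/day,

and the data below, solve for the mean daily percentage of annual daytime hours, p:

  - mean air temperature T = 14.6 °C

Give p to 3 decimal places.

0.290

p = ET₀ / (0.46 T + 8.13) = 4.31 / (0.46 × 14.6 + 8.13) = 4.31 / 14.846 = 0.2903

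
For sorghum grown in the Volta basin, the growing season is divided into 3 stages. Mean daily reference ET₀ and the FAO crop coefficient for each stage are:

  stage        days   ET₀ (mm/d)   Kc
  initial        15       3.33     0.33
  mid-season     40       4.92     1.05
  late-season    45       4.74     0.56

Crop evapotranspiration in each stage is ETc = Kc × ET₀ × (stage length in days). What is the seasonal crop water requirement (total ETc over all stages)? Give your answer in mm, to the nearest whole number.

343 mm

initial: 0.33 × 3.33 × 15 = 16.48 mm
mid-season: 1.05 × 4.92 × 40 = 206.64 mm
late-season: 0.56 × 4.74 × 45 = 119.45 mm
Seasonal total = 342.57 mm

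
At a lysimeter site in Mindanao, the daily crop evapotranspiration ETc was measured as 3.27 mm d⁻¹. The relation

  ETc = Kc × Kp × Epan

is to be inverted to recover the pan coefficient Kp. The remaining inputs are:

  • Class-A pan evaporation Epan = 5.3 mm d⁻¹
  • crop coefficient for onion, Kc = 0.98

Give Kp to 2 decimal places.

ETc = Kc × Kp × Epan  ⇒  Kp = ETc / (Kc × Epan)
Kp = 3.27 / (0.98 × 5.3) = 3.27 / 5.194 = 0.6296

0.63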